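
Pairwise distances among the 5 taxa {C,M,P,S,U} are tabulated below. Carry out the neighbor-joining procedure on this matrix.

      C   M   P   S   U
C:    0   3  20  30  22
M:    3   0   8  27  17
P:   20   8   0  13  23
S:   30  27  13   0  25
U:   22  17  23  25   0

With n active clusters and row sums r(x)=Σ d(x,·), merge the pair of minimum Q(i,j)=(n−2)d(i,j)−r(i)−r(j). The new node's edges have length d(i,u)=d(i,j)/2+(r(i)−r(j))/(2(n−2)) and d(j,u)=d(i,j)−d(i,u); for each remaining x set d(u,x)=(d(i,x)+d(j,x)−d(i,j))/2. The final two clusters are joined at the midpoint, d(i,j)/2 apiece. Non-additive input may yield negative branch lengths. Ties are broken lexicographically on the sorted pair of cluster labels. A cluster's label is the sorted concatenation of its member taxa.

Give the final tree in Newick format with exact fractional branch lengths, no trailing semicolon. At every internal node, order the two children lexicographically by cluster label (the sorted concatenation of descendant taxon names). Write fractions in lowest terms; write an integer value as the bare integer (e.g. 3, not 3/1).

((((C:29/6,M:-11/6):55/8,U:89/8):51/8,P:19/8):85/16,S:85/16)

1. join C+M (d=3, Q=-121) ⇒ CM; edges |C|=29/6, |M|=-11/6
  updated: d(CM,P)=25/2, d(CM,S)=27, d(CM,U)=18
2. join CM+U (d=18, Q=-175/2) ⇒ CMU; edges |CM|=55/8, |U|=89/8
  updated: d(CMU,P)=35/4, d(CMU,S)=17
3. join CMU+P (d=35/4, Q=-155/4) ⇒ CMPU; edges |CMU|=51/8, |P|=19/8
  updated: d(CMPU,S)=85/8
4. join CMPU+S (d=85/8) ⇒ CMPSU; edges |CMPU|=85/16, |S|=85/16
final tree: ((((C:29/6,M:-11/6):55/8,U:89/8):51/8,P:19/8):85/16,S:85/16)
total length: 323/8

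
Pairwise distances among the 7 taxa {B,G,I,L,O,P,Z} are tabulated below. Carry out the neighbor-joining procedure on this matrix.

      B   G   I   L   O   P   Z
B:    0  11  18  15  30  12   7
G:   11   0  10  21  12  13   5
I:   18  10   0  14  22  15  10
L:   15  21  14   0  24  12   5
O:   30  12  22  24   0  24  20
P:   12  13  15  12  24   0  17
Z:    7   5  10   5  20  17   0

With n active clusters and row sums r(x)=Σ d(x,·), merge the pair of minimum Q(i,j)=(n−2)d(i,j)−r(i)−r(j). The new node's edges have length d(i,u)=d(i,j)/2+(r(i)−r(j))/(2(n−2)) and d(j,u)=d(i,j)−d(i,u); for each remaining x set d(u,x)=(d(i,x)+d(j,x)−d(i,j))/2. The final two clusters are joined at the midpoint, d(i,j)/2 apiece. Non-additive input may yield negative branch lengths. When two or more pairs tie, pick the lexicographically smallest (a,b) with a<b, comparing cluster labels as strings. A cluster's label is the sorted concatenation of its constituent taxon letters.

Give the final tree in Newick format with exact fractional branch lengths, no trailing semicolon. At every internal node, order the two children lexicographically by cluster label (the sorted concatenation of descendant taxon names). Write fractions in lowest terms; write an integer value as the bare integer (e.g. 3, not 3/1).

iteration 1: select G,O (d=12, Q=-144); attach at lengths (0, 12); label the merged cluster GO
  updated: d(B,GO)=29/2, d(GO,I)=10, d(GO,L)=33/2, d(GO,P)=25/2, d(GO,Z)=13/2
iteration 2: select L,Z (d=5, Q=-88); attach at lengths (37/8, 3/8); label the merged cluster LZ
  updated: d(B,LZ)=17/2, d(GO,LZ)=9, d(I,LZ)=19/2, d(LZ,P)=12
iteration 3: select B,P (d=12, Q=-137/2); attach at lengths (25/4, 23/4); label the merged cluster BP
  updated: d(BP,GO)=15/2, d(BP,I)=21/2, d(BP,LZ)=17/4
iteration 4: select BP,LZ (d=17/4, Q=-73/2); attach at lengths (2, 9/4); label the merged cluster BLPZ
  updated: d(BLPZ,GO)=49/8, d(BLPZ,I)=63/8
iteration 5: select BLPZ,GO (d=49/8, Q=-24); attach at lengths (2, 33/8); label the merged cluster BGLOPZ
  updated: d(BGLOPZ,I)=47/8
iteration 6: select BGLOPZ,I (d=47/8); attach at lengths (47/16, 47/16); label the merged cluster BGILOPZ
final tree: ((((B:25/4,P:23/4):2,(L:37/8,Z:3/8):9/4):2,(G:0,O:12):33/8):47/16,I:47/16)
total length: 181/4

((((B:25/4,P:23/4):2,(L:37/8,Z:3/8):9/4):2,(G:0,O:12):33/8):47/16,I:47/16)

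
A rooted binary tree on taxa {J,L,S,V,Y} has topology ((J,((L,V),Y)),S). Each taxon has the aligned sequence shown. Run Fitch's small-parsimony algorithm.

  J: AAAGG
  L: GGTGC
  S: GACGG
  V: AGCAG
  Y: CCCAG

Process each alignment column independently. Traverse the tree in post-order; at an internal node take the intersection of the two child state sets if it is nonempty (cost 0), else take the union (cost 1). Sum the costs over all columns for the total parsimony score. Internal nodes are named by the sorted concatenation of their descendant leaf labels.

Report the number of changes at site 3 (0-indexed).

2

[col 0] LV: children L:{G}, V:{A} ∪→ {A,G}; cost 1
[col 0] LVY: children LV:{A,G}, Y:{C} ∪→ {A,C,G}; cost 1
[col 0] JLVY: children J:{A}, LVY:{A,C,G} ∩→ {A}; cost 0
[col 0] JLSVY: children JLVY:{A}, S:{G} ∪→ {A,G}; cost 1
[col 1] LV: children L:{G}, V:{G} ∩→ {G}; cost 0
[col 1] LVY: children LV:{G}, Y:{C} ∪→ {C,G}; cost 1
[col 1] JLVY: children J:{A}, LVY:{C,G} ∪→ {A,C,G}; cost 1
[col 1] JLSVY: children JLVY:{A,C,G}, S:{A} ∩→ {A}; cost 0
[col 2] LV: children L:{T}, V:{C} ∪→ {C,T}; cost 1
[col 2] LVY: children LV:{C,T}, Y:{C} ∩→ {C}; cost 0
[col 2] JLVY: children J:{A}, LVY:{C} ∪→ {A,C}; cost 1
[col 2] JLSVY: children JLVY:{A,C}, S:{C} ∩→ {C}; cost 0
[col 3] LV: children L:{G}, V:{A} ∪→ {A,G}; cost 1
[col 3] LVY: children LV:{A,G}, Y:{A} ∩→ {A}; cost 0
[col 3] JLVY: children J:{G}, LVY:{A} ∪→ {A,G}; cost 1
[col 3] JLSVY: children JLVY:{A,G}, S:{G} ∩→ {G}; cost 0
[col 4] LV: children L:{C}, V:{G} ∪→ {C,G}; cost 1
[col 4] LVY: children LV:{C,G}, Y:{G} ∩→ {G}; cost 0
[col 4] JLVY: children J:{G}, LVY:{G} ∩→ {G}; cost 0
[col 4] JLSVY: children JLVY:{G}, S:{G} ∩→ {G}; cost 0
per-site changes: [3, 2, 2, 2, 1]; total = 10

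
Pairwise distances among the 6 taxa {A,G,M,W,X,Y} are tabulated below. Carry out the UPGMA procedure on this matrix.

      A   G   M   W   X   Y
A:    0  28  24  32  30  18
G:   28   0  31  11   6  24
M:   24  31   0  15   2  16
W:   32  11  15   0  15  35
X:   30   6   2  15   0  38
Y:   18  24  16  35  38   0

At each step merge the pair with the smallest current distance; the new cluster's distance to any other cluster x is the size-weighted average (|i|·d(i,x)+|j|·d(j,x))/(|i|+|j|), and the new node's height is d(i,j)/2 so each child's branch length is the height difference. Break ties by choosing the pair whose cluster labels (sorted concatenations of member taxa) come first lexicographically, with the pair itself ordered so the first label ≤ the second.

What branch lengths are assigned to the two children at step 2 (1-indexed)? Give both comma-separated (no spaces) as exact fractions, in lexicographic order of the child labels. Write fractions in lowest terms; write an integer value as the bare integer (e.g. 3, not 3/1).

iteration 1: select M,X (d=2); attach at lengths (1, 1); label the merged cluster MX
  updated: d(A,MX)=27, d(G,MX)=37/2, d(MX,W)=15, d(MX,Y)=27
iteration 2: select G,W (d=11); attach at lengths (11/2, 11/2); label the merged cluster GW
  updated: d(A,GW)=30, d(GW,MX)=67/4, d(GW,Y)=59/2
iteration 3: select GW,MX (d=67/4); attach at lengths (23/8, 59/8); label the merged cluster GMWX
  updated: d(A,GMWX)=57/2, d(GMWX,Y)=113/4
iteration 4: select A,Y (d=18); attach at lengths (9, 9); label the merged cluster AY
  updated: d(AY,GMWX)=227/8
iteration 5: select AY,GMWX (d=227/8); attach at lengths (83/16, 93/16); label the merged cluster AGMWXY
final tree: ((A:9,Y:9):83/16,((G:11/2,W:11/2):23/8,(M:1,X:1):59/8):93/16)
total length: 209/4

11/2,11/2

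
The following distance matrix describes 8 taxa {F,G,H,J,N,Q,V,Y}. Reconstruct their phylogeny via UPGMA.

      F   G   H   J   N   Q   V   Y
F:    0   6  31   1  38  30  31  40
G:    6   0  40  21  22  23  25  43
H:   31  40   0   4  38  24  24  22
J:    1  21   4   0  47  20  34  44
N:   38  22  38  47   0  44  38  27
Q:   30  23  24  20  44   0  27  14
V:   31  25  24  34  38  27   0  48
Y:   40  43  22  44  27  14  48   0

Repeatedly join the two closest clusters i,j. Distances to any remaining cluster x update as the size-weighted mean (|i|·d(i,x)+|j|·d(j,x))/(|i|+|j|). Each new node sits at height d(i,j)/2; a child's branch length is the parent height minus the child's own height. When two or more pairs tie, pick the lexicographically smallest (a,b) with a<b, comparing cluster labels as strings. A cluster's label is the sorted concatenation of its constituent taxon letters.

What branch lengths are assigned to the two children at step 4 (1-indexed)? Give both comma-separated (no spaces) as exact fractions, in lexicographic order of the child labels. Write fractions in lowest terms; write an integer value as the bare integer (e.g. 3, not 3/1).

step 1: merge (F,J) at d=1; branch lengths F→1/2, J→1/2; new cluster FJ
  updated: d(FJ,G)=27/2, d(FJ,H)=35/2, d(FJ,N)=85/2, d(FJ,Q)=25, d(FJ,V)=65/2, d(FJ,Y)=42
step 2: merge (FJ,G) at d=27/2; branch lengths FJ→25/4, G→27/4; new cluster FGJ
  updated: d(FGJ,H)=25, d(FGJ,N)=107/3, d(FGJ,Q)=73/3, d(FGJ,V)=30, d(FGJ,Y)=127/3
step 3: merge (Q,Y) at d=14; branch lengths Q→7, Y→7; new cluster QY
  updated: d(FGJ,QY)=100/3, d(H,QY)=23, d(N,QY)=71/2, d(QY,V)=75/2
step 4: merge (H,QY) at d=23; branch lengths H→23/2, QY→9/2; new cluster HQY
  updated: d(FGJ,HQY)=275/9, d(HQY,N)=109/3, d(HQY,V)=33
step 5: merge (FGJ,V) at d=30; branch lengths FGJ→33/4, V→15; new cluster FGJV
  updated: d(FGJV,HQY)=187/6, d(FGJV,N)=145/4
step 6: merge (FGJV,HQY) at d=187/6; branch lengths FGJV→7/12, HQY→49/12; new cluster FGHJQVY
  updated: d(FGHJQVY,N)=254/7
step 7: merge (FGHJQVY,N) at d=254/7; branch lengths FGHJQVY→215/84, N→127/7; new cluster FGHJNQVY
final tree: (((((F:1/2,J:1/2):25/4,G:27/4):33/4,V:15):7/12,(H:23/2,(Q:7,Y:7):9/2):49/12):215/84,N:127/7)
total length: 1945/21

23/2,9/2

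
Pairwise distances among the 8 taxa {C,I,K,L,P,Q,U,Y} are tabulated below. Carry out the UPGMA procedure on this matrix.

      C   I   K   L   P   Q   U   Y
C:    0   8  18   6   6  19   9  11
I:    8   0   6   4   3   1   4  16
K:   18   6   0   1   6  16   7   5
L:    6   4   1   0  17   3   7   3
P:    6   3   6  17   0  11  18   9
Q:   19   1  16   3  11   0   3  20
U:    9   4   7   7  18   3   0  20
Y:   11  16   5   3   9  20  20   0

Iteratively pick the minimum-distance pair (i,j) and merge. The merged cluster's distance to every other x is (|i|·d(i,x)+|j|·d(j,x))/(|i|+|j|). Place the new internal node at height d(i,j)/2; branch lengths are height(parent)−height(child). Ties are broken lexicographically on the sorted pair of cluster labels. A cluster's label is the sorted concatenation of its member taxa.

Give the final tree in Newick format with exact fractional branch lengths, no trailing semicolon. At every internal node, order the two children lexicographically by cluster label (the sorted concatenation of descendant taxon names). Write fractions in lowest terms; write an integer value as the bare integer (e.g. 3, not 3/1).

((C:3,P:3):21/8,(((I:1/2,Q:1/2):5/4,U:7/4):15/4,((K:1/2,L:1/2):3/2,Y:2):7/2):1/8)

1. join I+Q (d=1) ⇒ IQ; edges |I|=1/2, |Q|=1/2
  updated: d(C,IQ)=27/2, d(IQ,K)=11, d(IQ,L)=7/2, d(IQ,P)=7, d(IQ,U)=7/2, d(IQ,Y)=18
2. join K+L (d=1) ⇒ KL; edges |K|=1/2, |L|=1/2
  updated: d(C,KL)=12, d(IQ,KL)=29/4, d(KL,P)=23/2, d(KL,U)=7, d(KL,Y)=4
3. join IQ+U (d=7/2) ⇒ IQU; edges |IQ|=5/4, |U|=7/4
  updated: d(C,IQU)=12, d(IQU,KL)=43/6, d(IQU,P)=32/3, d(IQU,Y)=56/3
4. join KL+Y (d=4) ⇒ KLY; edges |KL|=3/2, |Y|=2
  updated: d(C,KLY)=35/3, d(IQU,KLY)=11, d(KLY,P)=32/3
5. join C+P (d=6) ⇒ CP; edges |C|=3, |P|=3
  updated: d(CP,IQU)=34/3, d(CP,KLY)=67/6
6. join IQU+KLY (d=11) ⇒ IKLQUY; edges |IQU|=15/4, |KLY|=7/2
  updated: d(CP,IKLQUY)=45/4
7. join CP+IKLQUY (d=45/4) ⇒ CIKLPQUY; edges |CP|=21/8, |IKLQUY|=1/8
final tree: ((C:3,P:3):21/8,(((I:1/2,Q:1/2):5/4,U:7/4):15/4,((K:1/2,L:1/2):3/2,Y:2):7/2):1/8)
total length: 49/2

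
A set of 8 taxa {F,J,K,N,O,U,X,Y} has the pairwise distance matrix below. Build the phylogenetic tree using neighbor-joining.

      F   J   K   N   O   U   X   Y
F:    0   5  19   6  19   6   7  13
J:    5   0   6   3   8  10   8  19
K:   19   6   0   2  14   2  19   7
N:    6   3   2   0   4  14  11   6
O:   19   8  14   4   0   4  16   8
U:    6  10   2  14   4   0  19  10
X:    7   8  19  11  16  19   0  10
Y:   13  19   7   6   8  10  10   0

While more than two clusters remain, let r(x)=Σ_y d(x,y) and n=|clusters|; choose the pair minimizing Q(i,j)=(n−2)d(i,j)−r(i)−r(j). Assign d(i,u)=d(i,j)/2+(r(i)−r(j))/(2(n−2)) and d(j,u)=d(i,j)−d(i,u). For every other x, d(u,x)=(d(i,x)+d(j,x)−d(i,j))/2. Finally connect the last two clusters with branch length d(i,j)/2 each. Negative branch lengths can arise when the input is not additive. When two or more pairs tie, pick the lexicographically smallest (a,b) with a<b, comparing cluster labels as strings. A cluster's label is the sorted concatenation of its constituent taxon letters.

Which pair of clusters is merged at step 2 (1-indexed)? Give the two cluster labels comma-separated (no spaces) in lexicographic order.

FX,J

1. join F+X (d=7, Q=-123) ⇒ FX; edges |F|=9/4, |X|=19/4
  updated: d(FX,J)=3, d(FX,K)=31/2, d(FX,N)=5, d(FX,O)=14, d(FX,U)=9, d(FX,Y)=8
2. join FX+J (d=3, Q=-177/2) ⇒ FJX; edges |FX|=41/20, |J|=19/20
  updated: d(FJX,K)=37/4, d(FJX,N)=5/2, d(FJX,O)=19/2, d(FJX,U)=8, d(FJX,Y)=12
3. join K+U (d=2, Q=-257/4) ⇒ KU; edges |K|=17/32, |U|=47/32
  updated: d(FJX,KU)=61/8, d(KU,N)=7, d(KU,O)=8, d(KU,Y)=15/2
4. join FJX+N (d=5/2, Q=-349/8) ⇒ FJNX; edges |FJX|=157/48, |N|=-37/48
  updated: d(FJNX,KU)=97/16, d(FJNX,O)=11/2, d(FJNX,Y)=31/4
5. join FJNX+O (d=11/2, Q=-477/16) ⇒ FJNOX; edges |FJNX|=141/64, |O|=211/64
  updated: d(FJNOX,KU)=137/32, d(FJNOX,Y)=41/8
6. join FJNOX+KU (d=137/32, Q=-541/32) ⇒ FJKNOUX; edges |FJNOX|=61/64, |KU|=213/64
  updated: d(FJKNOUX,Y)=267/64
7. join FJKNOUX+Y (d=267/64) ⇒ FJKNOUXY; edges |FJKNOUX|=267/128, |Y|=267/128
final tree: ((((((F:9/4,X:19/4):41/20,J:19/20):157/48,N:-37/48):141/64,O:211/64):61/64,(K:17/32,U:47/32):213/64):267/128,Y:267/128)
total length: 1821/64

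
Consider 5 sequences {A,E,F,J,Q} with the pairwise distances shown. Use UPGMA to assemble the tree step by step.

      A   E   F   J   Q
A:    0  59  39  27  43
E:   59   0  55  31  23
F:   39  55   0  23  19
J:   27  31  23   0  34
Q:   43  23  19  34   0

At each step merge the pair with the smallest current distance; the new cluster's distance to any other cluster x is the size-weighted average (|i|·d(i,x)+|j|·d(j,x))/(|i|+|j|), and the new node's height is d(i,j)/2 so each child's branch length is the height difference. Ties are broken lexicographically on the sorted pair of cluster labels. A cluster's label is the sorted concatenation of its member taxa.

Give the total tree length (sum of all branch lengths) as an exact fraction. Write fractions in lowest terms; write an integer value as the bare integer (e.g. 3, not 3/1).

1. join F+Q (d=19) ⇒ FQ; edges |F|=19/2, |Q|=19/2
  updated: d(A,FQ)=41, d(E,FQ)=39, d(FQ,J)=57/2
2. join A+J (d=27) ⇒ AJ; edges |A|=27/2, |J|=27/2
  updated: d(AJ,E)=45, d(AJ,FQ)=139/4
3. join AJ+FQ (d=139/4) ⇒ AFJQ; edges |AJ|=31/8, |FQ|=63/8
  updated: d(AFJQ,E)=42
4. join AFJQ+E (d=42) ⇒ AEFJQ; edges |AFJQ|=29/8, |E|=21
final tree: (((A:27/2,J:27/2):31/8,(F:19/2,Q:19/2):63/8):29/8,E:21)
total length: 659/8

659/8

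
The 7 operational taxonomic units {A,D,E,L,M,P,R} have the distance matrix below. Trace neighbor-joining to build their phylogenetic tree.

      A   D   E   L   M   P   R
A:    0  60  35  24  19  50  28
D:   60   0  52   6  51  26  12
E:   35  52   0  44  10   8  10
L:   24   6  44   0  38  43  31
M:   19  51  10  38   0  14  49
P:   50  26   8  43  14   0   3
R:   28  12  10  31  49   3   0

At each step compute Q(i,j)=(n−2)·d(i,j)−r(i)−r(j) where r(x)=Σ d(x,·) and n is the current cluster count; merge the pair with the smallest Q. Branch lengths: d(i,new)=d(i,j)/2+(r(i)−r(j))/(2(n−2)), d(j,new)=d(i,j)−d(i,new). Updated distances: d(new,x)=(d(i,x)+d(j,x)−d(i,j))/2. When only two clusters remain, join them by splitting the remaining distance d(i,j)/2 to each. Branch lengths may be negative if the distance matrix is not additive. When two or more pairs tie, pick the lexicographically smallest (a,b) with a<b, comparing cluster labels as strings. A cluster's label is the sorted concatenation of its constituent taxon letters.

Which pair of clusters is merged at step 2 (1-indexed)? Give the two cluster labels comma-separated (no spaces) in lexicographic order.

step 1: merge (D,L) at d=6, Q=-363; branch lengths D→51/10, L→9/10; new cluster DL
  updated: d(A,DL)=39, d(DL,E)=45, d(DL,M)=83/2, d(DL,P)=63/2, d(DL,R)=37/2
step 2: merge (A,M) at d=19, Q=-457/2; branch lengths A→227/16, M→77/16; new cluster AM
  updated: d(AM,DL)=123/4, d(AM,E)=13, d(AM,P)=45/2, d(AM,R)=29
step 3: merge (AM,E) at d=13, Q=-529/4; branch lengths AM→233/24, E→79/24; new cluster AEM
  updated: d(AEM,DL)=251/8, d(AEM,P)=35/4, d(AEM,R)=13
step 4: merge (AEM,P) at d=35/4, Q=-631/8; branch lengths AEM→219/32, P→61/32; new cluster AEMP
  updated: d(AEMP,DL)=433/16, d(AEMP,R)=29/8
step 5: merge (AEMP,DL) at d=433/16, Q=-787/16; branch lengths AEMP→195/32, DL→671/32; new cluster ADELMP
  updated: d(ADELMP,R)=-79/32
step 6: merge (ADELMP,R) at d=-79/32; branch lengths ADELMP→-79/64, R→-79/64; new cluster ADELMPR
final tree: (((((A:227/16,M:77/16):233/24,E:79/24):219/32,P:61/32):195/32,(D:51/10,L:9/10):671/32):-79/64,R:-79/64)
total length: 2283/32

A,M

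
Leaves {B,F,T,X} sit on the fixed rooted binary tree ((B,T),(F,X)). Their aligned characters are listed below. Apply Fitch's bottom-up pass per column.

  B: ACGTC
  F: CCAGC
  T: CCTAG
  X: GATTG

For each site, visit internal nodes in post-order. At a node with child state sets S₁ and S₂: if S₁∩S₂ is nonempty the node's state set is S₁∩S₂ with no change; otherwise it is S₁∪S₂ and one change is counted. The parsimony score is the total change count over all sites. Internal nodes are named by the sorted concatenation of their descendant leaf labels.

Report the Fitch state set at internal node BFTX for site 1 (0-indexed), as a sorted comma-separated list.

C

BT@0: {A} ∪ {C} = {A,C} (union, +1)
FX@0: {C} ∪ {G} = {C,G} (union, +1)
BFTX@0: {A,C} ∩ {C,G} = {C} (intersection, +0)
BT@1: {C} ∩ {C} = {C} (intersection, +0)
FX@1: {C} ∪ {A} = {A,C} (union, +1)
BFTX@1: {C} ∩ {A,C} = {C} (intersection, +0)
BT@2: {G} ∪ {T} = {G,T} (union, +1)
FX@2: {A} ∪ {T} = {A,T} (union, +1)
BFTX@2: {G,T} ∩ {A,T} = {T} (intersection, +0)
BT@3: {T} ∪ {A} = {A,T} (union, +1)
FX@3: {G} ∪ {T} = {G,T} (union, +1)
BFTX@3: {A,T} ∩ {G,T} = {T} (intersection, +0)
BT@4: {C} ∪ {G} = {C,G} (union, +1)
FX@4: {C} ∪ {G} = {C,G} (union, +1)
BFTX@4: {C,G} ∩ {C,G} = {C,G} (intersection, +0)
per-site changes: [2, 1, 2, 2, 2]; total = 9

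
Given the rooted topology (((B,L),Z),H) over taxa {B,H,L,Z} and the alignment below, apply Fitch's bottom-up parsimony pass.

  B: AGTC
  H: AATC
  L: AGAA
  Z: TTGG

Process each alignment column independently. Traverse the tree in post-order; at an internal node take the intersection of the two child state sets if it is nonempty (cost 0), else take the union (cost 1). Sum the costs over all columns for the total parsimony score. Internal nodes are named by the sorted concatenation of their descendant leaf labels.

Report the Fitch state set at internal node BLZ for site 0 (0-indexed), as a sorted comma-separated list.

A,T

[col 0] BL: children B:{A}, L:{A} ∩→ {A}; cost 0
[col 0] BLZ: children BL:{A}, Z:{T} ∪→ {A,T}; cost 1
[col 0] BHLZ: children BLZ:{A,T}, H:{A} ∩→ {A}; cost 0
[col 1] BL: children B:{G}, L:{G} ∩→ {G}; cost 0
[col 1] BLZ: children BL:{G}, Z:{T} ∪→ {G,T}; cost 1
[col 1] BHLZ: children BLZ:{G,T}, H:{A} ∪→ {A,G,T}; cost 1
[col 2] BL: children B:{T}, L:{A} ∪→ {A,T}; cost 1
[col 2] BLZ: children BL:{A,T}, Z:{G} ∪→ {A,G,T}; cost 1
[col 2] BHLZ: children BLZ:{A,G,T}, H:{T} ∩→ {T}; cost 0
[col 3] BL: children B:{C}, L:{A} ∪→ {A,C}; cost 1
[col 3] BLZ: children BL:{A,C}, Z:{G} ∪→ {A,C,G}; cost 1
[col 3] BHLZ: children BLZ:{A,C,G}, H:{C} ∩→ {C}; cost 0
per-site changes: [1, 2, 2, 2]; total = 7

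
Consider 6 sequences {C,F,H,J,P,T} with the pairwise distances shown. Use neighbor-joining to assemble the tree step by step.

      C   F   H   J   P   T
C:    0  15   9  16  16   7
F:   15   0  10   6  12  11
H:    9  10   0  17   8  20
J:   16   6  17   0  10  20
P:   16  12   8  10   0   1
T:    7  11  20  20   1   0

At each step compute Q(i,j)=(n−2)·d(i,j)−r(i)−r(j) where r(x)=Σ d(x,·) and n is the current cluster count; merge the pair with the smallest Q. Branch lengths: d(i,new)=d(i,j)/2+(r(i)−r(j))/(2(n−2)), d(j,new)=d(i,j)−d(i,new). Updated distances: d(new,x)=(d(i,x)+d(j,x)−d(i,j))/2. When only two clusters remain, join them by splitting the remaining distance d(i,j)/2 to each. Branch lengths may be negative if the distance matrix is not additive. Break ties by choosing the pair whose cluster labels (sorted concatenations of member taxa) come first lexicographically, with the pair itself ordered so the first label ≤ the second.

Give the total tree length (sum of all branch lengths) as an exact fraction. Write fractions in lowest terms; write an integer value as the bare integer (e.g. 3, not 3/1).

113/4

step 1: merge (P,T) at d=1, Q=-102; branch lengths P→-1, T→2; new cluster PT
  updated: d(C,PT)=11, d(F,PT)=11, d(H,PT)=27/2, d(J,PT)=29/2
step 2: merge (F,J) at d=6, Q=-155/2; branch lengths F→13/12, J→59/12; new cluster FJ
  updated: d(C,FJ)=25/2, d(FJ,H)=21/2, d(FJ,PT)=39/4
step 3: merge (C,H) at d=9, Q=-95/2; branch lengths C→35/8, H→37/8; new cluster CH
  updated: d(CH,FJ)=7, d(CH,PT)=31/4
step 4: merge (CH,FJ) at d=7, Q=-49/2; branch lengths CH→5/2, FJ→9/2; new cluster CFHJ
  updated: d(CFHJ,PT)=21/4
step 5: merge (CFHJ,PT) at d=21/4; branch lengths CFHJ→21/8, PT→21/8; new cluster CFHJPT
final tree: (((C:35/8,H:37/8):5/2,(F:13/12,J:59/12):9/2):21/8,(P:-1,T:2):21/8)
total length: 113/4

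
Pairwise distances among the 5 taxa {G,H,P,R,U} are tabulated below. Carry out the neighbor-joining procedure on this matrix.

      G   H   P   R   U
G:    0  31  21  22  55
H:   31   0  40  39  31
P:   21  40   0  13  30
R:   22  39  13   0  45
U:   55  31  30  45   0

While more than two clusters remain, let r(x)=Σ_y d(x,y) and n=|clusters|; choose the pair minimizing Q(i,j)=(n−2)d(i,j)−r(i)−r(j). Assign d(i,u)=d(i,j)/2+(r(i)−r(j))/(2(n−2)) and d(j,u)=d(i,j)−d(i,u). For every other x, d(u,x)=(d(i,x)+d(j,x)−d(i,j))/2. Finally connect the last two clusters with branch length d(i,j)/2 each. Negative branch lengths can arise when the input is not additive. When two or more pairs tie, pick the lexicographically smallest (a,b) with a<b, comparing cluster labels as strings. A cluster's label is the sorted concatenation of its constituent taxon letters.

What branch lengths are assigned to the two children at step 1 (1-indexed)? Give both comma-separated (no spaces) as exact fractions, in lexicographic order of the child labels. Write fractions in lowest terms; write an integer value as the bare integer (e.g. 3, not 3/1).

1. join H+U (d=31, Q=-209) ⇒ HU; edges |H|=73/6, |U|=113/6
  updated: d(G,HU)=55/2, d(HU,P)=39/2, d(HU,R)=53/2
2. join G+HU (d=55/2, Q=-89) ⇒ GHU; edges |G|=13, |HU|=29/2
  updated: d(GHU,P)=13/2, d(GHU,R)=21/2
3. join GHU+P (d=13/2, Q=-30) ⇒ GHPU; edges |GHU|=2, |P|=9/2
  updated: d(GHPU,R)=17/2
4. join GHPU+R (d=17/2) ⇒ GHPRU; edges |GHPU|=17/4, |R|=17/4
final tree: (((G:13,(H:73/6,U:113/6):29/2):2,P:9/2):17/4,R:17/4)
total length: 147/2

73/6,113/6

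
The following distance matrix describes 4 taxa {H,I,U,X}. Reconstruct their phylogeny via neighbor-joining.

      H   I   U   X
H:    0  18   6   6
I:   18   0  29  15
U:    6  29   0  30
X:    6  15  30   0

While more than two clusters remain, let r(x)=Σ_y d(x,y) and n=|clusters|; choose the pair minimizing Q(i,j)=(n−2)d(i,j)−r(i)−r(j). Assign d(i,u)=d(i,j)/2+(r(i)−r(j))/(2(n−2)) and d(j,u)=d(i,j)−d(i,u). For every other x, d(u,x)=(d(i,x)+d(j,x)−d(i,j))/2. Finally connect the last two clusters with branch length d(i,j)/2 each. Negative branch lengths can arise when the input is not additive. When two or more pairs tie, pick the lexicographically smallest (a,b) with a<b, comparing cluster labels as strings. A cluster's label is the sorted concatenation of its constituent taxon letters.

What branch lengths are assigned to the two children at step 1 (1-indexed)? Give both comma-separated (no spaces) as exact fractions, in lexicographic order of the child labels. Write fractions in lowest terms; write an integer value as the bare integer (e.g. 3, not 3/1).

step 1: merge (H,U) at d=6, Q=-83; branch lengths H→-23/4, U→47/4; new cluster HU
  updated: d(HU,I)=41/2, d(HU,X)=15
step 2: merge (HU,I) at d=41/2, Q=-101/2; branch lengths HU→41/4, I→41/4; new cluster HIU
  updated: d(HIU,X)=19/4
step 3: merge (HIU,X) at d=19/4; branch lengths HIU→19/8, X→19/8; new cluster HIUX
final tree: (((H:-23/4,U:47/4):41/4,I:41/4):19/8,X:19/8)
total length: 125/4

-23/4,47/4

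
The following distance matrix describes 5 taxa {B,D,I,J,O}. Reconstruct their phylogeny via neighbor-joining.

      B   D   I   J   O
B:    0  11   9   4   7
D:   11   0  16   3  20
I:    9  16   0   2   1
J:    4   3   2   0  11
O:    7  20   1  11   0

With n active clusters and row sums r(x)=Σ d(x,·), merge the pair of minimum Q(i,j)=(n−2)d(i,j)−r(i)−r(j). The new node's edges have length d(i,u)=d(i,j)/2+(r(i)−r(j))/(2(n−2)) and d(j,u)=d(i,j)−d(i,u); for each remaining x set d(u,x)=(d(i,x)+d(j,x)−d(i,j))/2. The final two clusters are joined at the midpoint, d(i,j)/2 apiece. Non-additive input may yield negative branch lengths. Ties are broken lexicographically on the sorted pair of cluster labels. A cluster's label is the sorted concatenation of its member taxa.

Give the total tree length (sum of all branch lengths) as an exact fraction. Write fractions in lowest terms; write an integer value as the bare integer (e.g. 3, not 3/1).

1. join I+O (d=1, Q=-64) ⇒ IO; edges |I|=-4/3, |O|=7/3
  updated: d(B,IO)=15/2, d(D,IO)=35/2, d(IO,J)=6
2. join B+IO (d=15/2, Q=-77/2) ⇒ BIO; edges |B|=13/8, |IO|=47/8
  updated: d(BIO,D)=21/2, d(BIO,J)=5/4
3. join BIO+D (d=21/2, Q=-59/4) ⇒ BDIO; edges |BIO|=35/8, |D|=49/8
  updated: d(BDIO,J)=-25/8
4. join BDIO+J (d=-25/8) ⇒ BDIJO; edges |BDIO|=-25/16, |J|=-25/16
final tree: (((B:13/8,(I:-4/3,O:7/3):47/8):35/8,D:49/8):-25/16,J:-25/16)
total length: 127/8

127/8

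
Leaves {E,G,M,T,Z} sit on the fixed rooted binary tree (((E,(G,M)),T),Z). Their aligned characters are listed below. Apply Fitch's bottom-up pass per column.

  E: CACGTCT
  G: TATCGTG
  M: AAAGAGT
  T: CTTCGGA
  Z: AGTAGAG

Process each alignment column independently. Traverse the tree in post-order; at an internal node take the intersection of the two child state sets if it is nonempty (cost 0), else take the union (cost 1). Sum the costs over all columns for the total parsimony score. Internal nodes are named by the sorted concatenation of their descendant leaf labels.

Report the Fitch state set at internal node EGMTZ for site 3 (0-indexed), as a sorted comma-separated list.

[col 0] GM: children G:{T}, M:{A} ∪→ {A,T}; cost 1
[col 0] EGM: children E:{C}, GM:{A,T} ∪→ {A,C,T}; cost 1
[col 0] EGMT: children EGM:{A,C,T}, T:{C} ∩→ {C}; cost 0
[col 0] EGMTZ: children EGMT:{C}, Z:{A} ∪→ {A,C}; cost 1
[col 1] GM: children G:{A}, M:{A} ∩→ {A}; cost 0
[col 1] EGM: children E:{A}, GM:{A} ∩→ {A}; cost 0
[col 1] EGMT: children EGM:{A}, T:{T} ∪→ {A,T}; cost 1
[col 1] EGMTZ: children EGMT:{A,T}, Z:{G} ∪→ {A,G,T}; cost 1
[col 2] GM: children G:{T}, M:{A} ∪→ {A,T}; cost 1
[col 2] EGM: children E:{C}, GM:{A,T} ∪→ {A,C,T}; cost 1
[col 2] EGMT: children EGM:{A,C,T}, T:{T} ∩→ {T}; cost 0
[col 2] EGMTZ: children EGMT:{T}, Z:{T} ∩→ {T}; cost 0
[col 3] GM: children G:{C}, M:{G} ∪→ {C,G}; cost 1
[col 3] EGM: children E:{G}, GM:{C,G} ∩→ {G}; cost 0
[col 3] EGMT: children EGM:{G}, T:{C} ∪→ {C,G}; cost 1
[col 3] EGMTZ: children EGMT:{C,G}, Z:{A} ∪→ {A,C,G}; cost 1
[col 4] GM: children G:{G}, M:{A} ∪→ {A,G}; cost 1
[col 4] EGM: children E:{T}, GM:{A,G} ∪→ {A,G,T}; cost 1
[col 4] EGMT: children EGM:{A,G,T}, T:{G} ∩→ {G}; cost 0
[col 4] EGMTZ: children EGMT:{G}, Z:{G} ∩→ {G}; cost 0
[col 5] GM: children G:{T}, M:{G} ∪→ {G,T}; cost 1
[col 5] EGM: children E:{C}, GM:{G,T} ∪→ {C,G,T}; cost 1
[col 5] EGMT: children EGM:{C,G,T}, T:{G} ∩→ {G}; cost 0
[col 5] EGMTZ: children EGMT:{G}, Z:{A} ∪→ {A,G}; cost 1
[col 6] GM: children G:{G}, M:{T} ∪→ {G,T}; cost 1
[col 6] EGM: children E:{T}, GM:{G,T} ∩→ {T}; cost 0
[col 6] EGMT: children EGM:{T}, T:{A} ∪→ {A,T}; cost 1
[col 6] EGMTZ: children EGMT:{A,T}, Z:{G} ∪→ {A,G,T}; cost 1
per-site changes: [3, 2, 2, 3, 2, 3, 3]; total = 18

A,C,G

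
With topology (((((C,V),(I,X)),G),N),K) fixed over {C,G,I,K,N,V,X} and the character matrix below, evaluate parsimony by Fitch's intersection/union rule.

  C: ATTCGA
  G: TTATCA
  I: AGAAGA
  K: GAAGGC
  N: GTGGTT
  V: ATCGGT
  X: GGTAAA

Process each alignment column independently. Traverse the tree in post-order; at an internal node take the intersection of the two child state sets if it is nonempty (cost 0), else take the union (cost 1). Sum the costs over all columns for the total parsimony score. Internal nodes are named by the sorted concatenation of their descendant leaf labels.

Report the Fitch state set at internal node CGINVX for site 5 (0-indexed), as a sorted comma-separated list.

site 0, node CV: C={A} ∩ V={A} → {A} (+0)
site 0, node IX: I={A} ∪ X={G} → {A,G} (+1)
site 0, node CIVX: CV={A} ∩ IX={A,G} → {A} (+0)
site 0, node CGIVX: CIVX={A} ∪ G={T} → {A,T} (+1)
site 0, node CGINVX: CGIVX={A,T} ∪ N={G} → {A,G,T} (+1)
site 0, node CGIKNVX: CGINVX={A,G,T} ∩ K={G} → {G} (+0)
site 1, node CV: C={T} ∩ V={T} → {T} (+0)
site 1, node IX: I={G} ∩ X={G} → {G} (+0)
site 1, node CIVX: CV={T} ∪ IX={G} → {G,T} (+1)
site 1, node CGIVX: CIVX={G,T} ∩ G={T} → {T} (+0)
site 1, node CGINVX: CGIVX={T} ∩ N={T} → {T} (+0)
site 1, node CGIKNVX: CGINVX={T} ∪ K={A} → {A,T} (+1)
site 2, node CV: C={T} ∪ V={C} → {C,T} (+1)
site 2, node IX: I={A} ∪ X={T} → {A,T} (+1)
site 2, node CIVX: CV={C,T} ∩ IX={A,T} → {T} (+0)
site 2, node CGIVX: CIVX={T} ∪ G={A} → {A,T} (+1)
site 2, node CGINVX: CGIVX={A,T} ∪ N={G} → {A,G,T} (+1)
site 2, node CGIKNVX: CGINVX={A,G,T} ∩ K={A} → {A} (+0)
site 3, node CV: C={C} ∪ V={G} → {C,G} (+1)
site 3, node IX: I={A} ∩ X={A} → {A} (+0)
site 3, node CIVX: CV={C,G} ∪ IX={A} → {A,C,G} (+1)
site 3, node CGIVX: CIVX={A,C,G} ∪ G={T} → {A,C,G,T} (+1)
site 3, node CGINVX: CGIVX={A,C,G,T} ∩ N={G} → {G} (+0)
site 3, node CGIKNVX: CGINVX={G} ∩ K={G} → {G} (+0)
site 4, node CV: C={G} ∩ V={G} → {G} (+0)
site 4, node IX: I={G} ∪ X={A} → {A,G} (+1)
site 4, node CIVX: CV={G} ∩ IX={A,G} → {G} (+0)
site 4, node CGIVX: CIVX={G} ∪ G={C} → {C,G} (+1)
site 4, node CGINVX: CGIVX={C,G} ∪ N={T} → {C,G,T} (+1)
site 4, node CGIKNVX: CGINVX={C,G,T} ∩ K={G} → {G} (+0)
site 5, node CV: C={A} ∪ V={T} → {A,T} (+1)
site 5, node IX: I={A} ∩ X={A} → {A} (+0)
site 5, node CIVX: CV={A,T} ∩ IX={A} → {A} (+0)
site 5, node CGIVX: CIVX={A} ∩ G={A} → {A} (+0)
site 5, node CGINVX: CGIVX={A} ∪ N={T} → {A,T} (+1)
site 5, node CGIKNVX: CGINVX={A,T} ∪ K={C} → {A,C,T} (+1)
per-site changes: [3, 2, 4, 3, 3, 3]; total = 18

A,T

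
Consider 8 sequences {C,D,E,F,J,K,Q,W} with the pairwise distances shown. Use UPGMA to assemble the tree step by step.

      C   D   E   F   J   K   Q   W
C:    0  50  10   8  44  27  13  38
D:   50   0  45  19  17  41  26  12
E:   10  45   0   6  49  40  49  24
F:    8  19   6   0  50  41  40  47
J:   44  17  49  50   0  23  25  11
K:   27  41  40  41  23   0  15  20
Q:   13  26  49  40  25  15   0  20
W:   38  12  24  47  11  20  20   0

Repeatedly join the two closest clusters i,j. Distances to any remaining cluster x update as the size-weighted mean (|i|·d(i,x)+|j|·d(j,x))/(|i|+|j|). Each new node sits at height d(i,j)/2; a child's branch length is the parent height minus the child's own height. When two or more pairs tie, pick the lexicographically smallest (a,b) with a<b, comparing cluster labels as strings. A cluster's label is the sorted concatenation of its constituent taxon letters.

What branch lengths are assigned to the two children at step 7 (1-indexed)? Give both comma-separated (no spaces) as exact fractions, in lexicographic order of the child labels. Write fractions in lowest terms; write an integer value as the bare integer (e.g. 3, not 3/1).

147/10,377/60

1. join E+F (d=6) ⇒ EF; edges |E|=3, |F|=3
  updated: d(C,EF)=9, d(D,EF)=32, d(EF,J)=99/2, d(EF,K)=81/2, d(EF,Q)=89/2, d(EF,W)=71/2
2. join C+EF (d=9) ⇒ CEF; edges |C|=9/2, |EF|=3/2
  updated: d(CEF,D)=38, d(CEF,J)=143/3, d(CEF,K)=36, d(CEF,Q)=34, d(CEF,W)=109/3
3. join J+W (d=11) ⇒ JW; edges |J|=11/2, |W|=11/2
  updated: d(CEF,JW)=42, d(D,JW)=29/2, d(JW,K)=43/2, d(JW,Q)=45/2
4. join D+JW (d=29/2) ⇒ DJW; edges |D|=29/4, |JW|=7/4
  updated: d(CEF,DJW)=122/3, d(DJW,K)=28, d(DJW,Q)=71/3
5. join K+Q (d=15) ⇒ KQ; edges |K|=15/2, |Q|=15/2
  updated: d(CEF,KQ)=35, d(DJW,KQ)=155/6
6. join DJW+KQ (d=155/6) ⇒ DJKQW; edges |DJW|=17/3, |KQ|=65/12
  updated: d(CEF,DJKQW)=192/5
7. join CEF+DJKQW (d=192/5) ⇒ CDEFJKQW; edges |CEF|=147/10, |DJKQW|=377/60
final tree: ((C:9/2,(E:3,F:3):3/2):147/10,((D:29/4,(J:11/2,W:11/2):7/4):17/3,(K:15/2,Q:15/2):65/12):377/60)
total length: 1186/15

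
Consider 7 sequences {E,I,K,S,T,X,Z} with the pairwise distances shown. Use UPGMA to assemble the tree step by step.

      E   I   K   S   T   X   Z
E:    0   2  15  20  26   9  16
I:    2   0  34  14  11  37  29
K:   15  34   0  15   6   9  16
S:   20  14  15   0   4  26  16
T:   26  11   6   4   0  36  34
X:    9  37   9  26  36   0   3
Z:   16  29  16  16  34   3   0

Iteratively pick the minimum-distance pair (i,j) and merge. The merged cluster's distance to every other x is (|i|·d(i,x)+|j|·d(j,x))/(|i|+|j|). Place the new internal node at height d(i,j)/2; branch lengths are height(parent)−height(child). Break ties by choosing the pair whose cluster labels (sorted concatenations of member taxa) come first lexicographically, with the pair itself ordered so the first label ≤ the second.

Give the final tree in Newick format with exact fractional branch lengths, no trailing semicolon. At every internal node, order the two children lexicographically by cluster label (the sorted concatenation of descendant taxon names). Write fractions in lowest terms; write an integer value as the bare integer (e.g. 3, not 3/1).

1. join E+I (d=2) ⇒ EI; edges |E|=1, |I|=1
  updated: d(EI,K)=49/2, d(EI,S)=17, d(EI,T)=37/2, d(EI,X)=23, d(EI,Z)=45/2
2. join X+Z (d=3) ⇒ XZ; edges |X|=3/2, |Z|=3/2
  updated: d(EI,XZ)=91/4, d(K,XZ)=25/2, d(S,XZ)=21, d(T,XZ)=35
3. join S+T (d=4) ⇒ ST; edges |S|=2, |T|=2
  updated: d(EI,ST)=71/4, d(K,ST)=21/2, d(ST,XZ)=28
4. join K+ST (d=21/2) ⇒ KST; edges |K|=21/4, |ST|=13/4
  updated: d(EI,KST)=20, d(KST,XZ)=137/6
5. join EI+KST (d=20) ⇒ EIKST; edges |EI|=9, |KST|=19/4
  updated: d(EIKST,XZ)=114/5
6. join EIKST+XZ (d=114/5) ⇒ EIKSTXZ; edges |EIKST|=7/5, |XZ|=99/10
final tree: (((E:1,I:1):9,(K:21/4,(S:2,T:2):13/4):19/4):7/5,(X:3/2,Z:3/2):99/10)
total length: 851/20

(((E:1,I:1):9,(K:21/4,(S:2,T:2):13/4):19/4):7/5,(X:3/2,Z:3/2):99/10)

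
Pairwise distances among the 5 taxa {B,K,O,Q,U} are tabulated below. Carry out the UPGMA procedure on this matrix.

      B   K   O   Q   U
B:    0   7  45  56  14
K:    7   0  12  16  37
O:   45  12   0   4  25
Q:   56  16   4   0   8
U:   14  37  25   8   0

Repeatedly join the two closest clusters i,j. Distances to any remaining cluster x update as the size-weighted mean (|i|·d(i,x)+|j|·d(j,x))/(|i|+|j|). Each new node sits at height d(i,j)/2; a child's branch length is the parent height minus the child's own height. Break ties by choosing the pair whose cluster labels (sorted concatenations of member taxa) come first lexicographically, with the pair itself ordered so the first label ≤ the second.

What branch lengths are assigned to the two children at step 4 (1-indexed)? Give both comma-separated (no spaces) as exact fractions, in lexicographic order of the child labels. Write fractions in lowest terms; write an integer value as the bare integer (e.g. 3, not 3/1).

23/2,27/4

step 1: merge (O,Q) at d=4; branch lengths O→2, Q→2; new cluster OQ
  updated: d(B,OQ)=101/2, d(K,OQ)=14, d(OQ,U)=33/2
step 2: merge (B,K) at d=7; branch lengths B→7/2, K→7/2; new cluster BK
  updated: d(BK,OQ)=129/4, d(BK,U)=51/2
step 3: merge (OQ,U) at d=33/2; branch lengths OQ→25/4, U→33/4; new cluster OQU
  updated: d(BK,OQU)=30
step 4: merge (BK,OQU) at d=30; branch lengths BK→23/2, OQU→27/4; new cluster BKOQU
final tree: ((B:7/2,K:7/2):23/2,((O:2,Q:2):25/4,U:33/4):27/4)
total length: 175/4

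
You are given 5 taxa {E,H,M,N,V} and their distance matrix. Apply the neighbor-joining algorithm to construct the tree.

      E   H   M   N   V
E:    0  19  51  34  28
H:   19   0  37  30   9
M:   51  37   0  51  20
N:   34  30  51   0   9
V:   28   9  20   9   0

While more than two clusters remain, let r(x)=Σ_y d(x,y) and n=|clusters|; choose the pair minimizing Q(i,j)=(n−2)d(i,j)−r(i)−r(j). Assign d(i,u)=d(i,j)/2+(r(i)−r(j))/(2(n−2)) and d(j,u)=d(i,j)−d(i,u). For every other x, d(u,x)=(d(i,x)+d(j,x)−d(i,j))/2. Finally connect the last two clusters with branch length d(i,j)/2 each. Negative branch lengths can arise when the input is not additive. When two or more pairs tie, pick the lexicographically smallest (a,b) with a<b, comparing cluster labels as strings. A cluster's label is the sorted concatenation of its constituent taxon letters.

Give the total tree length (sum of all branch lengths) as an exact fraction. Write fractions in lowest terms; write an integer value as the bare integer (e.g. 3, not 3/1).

step 1: merge (E,H) at d=19, Q=-170; branch lengths E→47/3, H→10/3; new cluster EH
  updated: d(EH,M)=69/2, d(EH,N)=45/2, d(EH,V)=9
step 2: merge (EH,N) at d=45/2, Q=-207/2; branch lengths EH→57/8, N→123/8; new cluster EHN
  updated: d(EHN,M)=63/2, d(EHN,V)=-9/4
step 3: merge (EHN,M) at d=63/2, Q=-197/4; branch lengths EHN→37/8, M→215/8; new cluster EHMN
  updated: d(EHMN,V)=-55/8
step 4: merge (EHMN,V) at d=-55/8; branch lengths EHMN→-55/16, V→-55/16; new cluster EHMNV
final tree: ((((E:47/3,H:10/3):57/8,N:123/8):37/8,M:215/8):-55/16,V:-55/16)
total length: 529/8

529/8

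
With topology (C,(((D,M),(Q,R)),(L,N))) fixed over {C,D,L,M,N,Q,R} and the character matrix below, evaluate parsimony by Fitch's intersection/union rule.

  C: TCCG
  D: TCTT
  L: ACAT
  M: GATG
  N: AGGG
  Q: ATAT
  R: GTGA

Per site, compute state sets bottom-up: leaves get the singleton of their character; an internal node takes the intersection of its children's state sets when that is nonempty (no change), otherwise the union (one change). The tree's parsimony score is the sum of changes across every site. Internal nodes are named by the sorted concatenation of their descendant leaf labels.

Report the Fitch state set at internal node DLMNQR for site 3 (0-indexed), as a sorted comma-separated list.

T

[col 0] DM: children D:{T}, M:{G} ∪→ {G,T}; cost 1
[col 0] QR: children Q:{A}, R:{G} ∪→ {A,G}; cost 1
[col 0] DMQR: children DM:{G,T}, QR:{A,G} ∩→ {G}; cost 0
[col 0] LN: children L:{A}, N:{A} ∩→ {A}; cost 0
[col 0] DLMNQR: children DMQR:{G}, LN:{A} ∪→ {A,G}; cost 1
[col 0] CDLMNQR: children C:{T}, DLMNQR:{A,G} ∪→ {A,G,T}; cost 1
[col 1] DM: children D:{C}, M:{A} ∪→ {A,C}; cost 1
[col 1] QR: children Q:{T}, R:{T} ∩→ {T}; cost 0
[col 1] DMQR: children DM:{A,C}, QR:{T} ∪→ {A,C,T}; cost 1
[col 1] LN: children L:{C}, N:{G} ∪→ {C,G}; cost 1
[col 1] DLMNQR: children DMQR:{A,C,T}, LN:{C,G} ∩→ {C}; cost 0
[col 1] CDLMNQR: children C:{C}, DLMNQR:{C} ∩→ {C}; cost 0
[col 2] DM: children D:{T}, M:{T} ∩→ {T}; cost 0
[col 2] QR: children Q:{A}, R:{G} ∪→ {A,G}; cost 1
[col 2] DMQR: children DM:{T}, QR:{A,G} ∪→ {A,G,T}; cost 1
[col 2] LN: children L:{A}, N:{G} ∪→ {A,G}; cost 1
[col 2] DLMNQR: children DMQR:{A,G,T}, LN:{A,G} ∩→ {A,G}; cost 0
[col 2] CDLMNQR: children C:{C}, DLMNQR:{A,G} ∪→ {A,C,G}; cost 1
[col 3] DM: children D:{T}, M:{G} ∪→ {G,T}; cost 1
[col 3] QR: children Q:{T}, R:{A} ∪→ {A,T}; cost 1
[col 3] DMQR: children DM:{G,T}, QR:{A,T} ∩→ {T}; cost 0
[col 3] LN: children L:{T}, N:{G} ∪→ {G,T}; cost 1
[col 3] DLMNQR: children DMQR:{T}, LN:{G,T} ∩→ {T}; cost 0
[col 3] CDLMNQR: children C:{G}, DLMNQR:{T} ∪→ {G,T}; cost 1
per-site changes: [4, 3, 4, 4]; total = 15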